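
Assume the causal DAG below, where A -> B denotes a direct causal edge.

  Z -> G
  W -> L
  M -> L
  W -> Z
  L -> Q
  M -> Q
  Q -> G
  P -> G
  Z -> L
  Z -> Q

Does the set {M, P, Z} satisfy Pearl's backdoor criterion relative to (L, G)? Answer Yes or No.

Yes

Backdoor paths from L to G (paths whose first edge points into L):
  P1: L <- M -> Q <- Z -> G
  P2: L <- M -> Q -> G
  P3: L <- W -> Z -> Q -> G
  P4: L <- W -> Z -> G
  P5: L <- Z -> Q -> G
  P6: L <- Z -> G
Condition 1 (no descendant of L in the set): holds — descendants of L are {G, Q}; none are in {M, P, Z}.
Condition 2 (every backdoor path blocked by {M, P, Z}):
  P1: blocked at fork node M ∈ conditioning set.
  P2: blocked at fork node M ∈ conditioning set.
  P3: blocked at chain node Z ∈ conditioning set.
  P4: blocked at chain node Z ∈ conditioning set.
  P5: blocked at fork node Z ∈ conditioning set.
  P6: blocked at fork node Z ∈ conditioning set.
{M, P, Z} satisfies the backdoor criterion.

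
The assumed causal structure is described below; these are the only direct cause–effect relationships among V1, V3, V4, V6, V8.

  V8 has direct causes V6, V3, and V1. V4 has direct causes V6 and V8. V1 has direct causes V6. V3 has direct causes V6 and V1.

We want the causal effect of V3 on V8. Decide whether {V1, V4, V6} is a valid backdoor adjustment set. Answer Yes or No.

No

Backdoor paths from V3 to V8 (paths whose first edge points into V3):
  P1: V3 <- V6 -> V1 -> V8
  P2: V3 <- V6 -> V8
  P3: V3 <- V6 -> V4 <- V8
  P4: V3 <- V1 <- V6 -> V8
  P5: V3 <- V1 <- V6 -> V4 <- V8
  P6: V3 <- V1 -> V8
Condition 1 (no descendant of V3 in the set): FAILS — V4 is a descendant of V3.
Condition 2 (every backdoor path blocked by {V1, V4, V6}):
  P1: blocked at fork node V6 ∈ conditioning set.
  P2: blocked at fork node V6 ∈ conditioning set.
  P3: blocked at fork node V6 ∈ conditioning set.
  P4: blocked at chain node V1 ∈ conditioning set.
  P5: blocked at chain node V1 ∈ conditioning set.
  P6: blocked at fork node V1 ∈ conditioning set.
{V1, V4, V6} does not satisfy the backdoor criterion.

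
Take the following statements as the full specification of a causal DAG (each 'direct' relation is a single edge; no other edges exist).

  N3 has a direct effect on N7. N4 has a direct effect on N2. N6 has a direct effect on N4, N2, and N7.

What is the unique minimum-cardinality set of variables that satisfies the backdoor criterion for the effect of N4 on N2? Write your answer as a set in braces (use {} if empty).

Variables eligible for adjustment (non-descendants of N4, excluding N4 and N2): {N3, N6, N7}.
Backdoor paths from N4 to N2:
  P1: N4 <- N6 -> N2
The empty set is not sufficient: P1 (N4 <- N6 -> N2) has no collider blocking it and no conditioned non-collider, so it is open.
Try {N6}:
  P1: blocked at fork node N6 ∈ conditioning set.
{N6} contains no descendant of N4 and blocks every backdoor path.
No other singleton works — e.g. {N3} leaves P1 open — so {N6} is the unique smallest valid adjustment set.

{N6}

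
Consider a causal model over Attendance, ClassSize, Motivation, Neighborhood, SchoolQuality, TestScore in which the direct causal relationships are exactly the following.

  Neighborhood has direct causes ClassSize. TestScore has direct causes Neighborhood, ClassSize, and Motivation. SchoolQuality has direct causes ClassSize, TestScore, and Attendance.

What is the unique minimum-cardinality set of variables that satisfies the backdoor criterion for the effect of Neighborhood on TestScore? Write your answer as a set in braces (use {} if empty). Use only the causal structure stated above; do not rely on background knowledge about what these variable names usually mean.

Variables eligible for adjustment (non-descendants of Neighborhood, excluding Neighborhood and TestScore): {Attendance, ClassSize, Motivation}.
Backdoor paths from Neighborhood to TestScore:
  P1: Neighborhood <- ClassSize -> TestScore
  P2: Neighborhood <- ClassSize -> SchoolQuality <- TestScore
The empty set is not sufficient: P1 (Neighborhood <- ClassSize -> TestScore) has no collider blocking it and no conditioned non-collider, so it is open.
Try {ClassSize}:
  P1: blocked at fork node ClassSize ∈ conditioning set.
  P2: blocked at fork node ClassSize ∈ conditioning set.
{ClassSize} contains no descendant of Neighborhood and blocks every backdoor path.
No other singleton works — e.g. {Motivation} leaves P1 open — so {ClassSize} is the unique smallest valid adjustment set.

{ClassSize}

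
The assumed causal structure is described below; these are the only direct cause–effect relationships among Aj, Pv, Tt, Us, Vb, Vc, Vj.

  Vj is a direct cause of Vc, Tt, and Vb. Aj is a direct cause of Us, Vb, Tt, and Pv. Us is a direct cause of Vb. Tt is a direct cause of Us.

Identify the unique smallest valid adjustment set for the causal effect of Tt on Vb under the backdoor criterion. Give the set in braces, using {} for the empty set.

{Aj, Vj}

Variables eligible for adjustment (non-descendants of Tt, excluding Tt and Vb): {Aj, Pv, Vc, Vj}.
Backdoor paths from Tt to Vb:
  P1: Tt <- Aj -> Us -> Vb
  P2: Tt <- Aj -> Vb
  P3: Tt <- Vj -> Vb
The empty set is not sufficient: P1 (Tt <- Aj -> Us -> Vb) has no collider blocking it and no conditioned non-collider, so it is open.
Try {Aj, Vj}:
  P1: blocked at fork node Aj ∈ conditioning set.
  P2: blocked at fork node Aj ∈ conditioning set.
  P3: blocked at fork node Vj ∈ conditioning set.
{Aj, Vj} contains no descendant of Tt and blocks every backdoor path.
Every element of {Aj, Vj} is needed (dropping Aj leaves P1 open; dropping Vj leaves P3 open), so no proper subset is valid.
Among all size-2 subsets of the eligible variables, only {Aj, Vj} blocks every backdoor path, so it is the unique smallest valid adjustment set.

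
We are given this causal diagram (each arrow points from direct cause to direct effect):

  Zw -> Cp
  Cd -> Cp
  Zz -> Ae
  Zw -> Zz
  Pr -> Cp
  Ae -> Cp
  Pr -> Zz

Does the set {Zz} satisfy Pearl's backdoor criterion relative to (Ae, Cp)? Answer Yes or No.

Yes

Backdoor paths from Ae to Cp (paths whose first edge points into Ae):
  P1: Ae <- Zz <- Pr -> Cp
  P2: Ae <- Zz <- Zw -> Cp
Condition 1 (no descendant of Ae in the set): holds — descendants of Ae are {Cp}; none are in {Zz}.
Condition 2 (every backdoor path blocked by {Zz}):
  P1: blocked at chain node Zz ∈ conditioning set.
  P2: blocked at chain node Zz ∈ conditioning set.
{Zz} satisfies the backdoor criterion.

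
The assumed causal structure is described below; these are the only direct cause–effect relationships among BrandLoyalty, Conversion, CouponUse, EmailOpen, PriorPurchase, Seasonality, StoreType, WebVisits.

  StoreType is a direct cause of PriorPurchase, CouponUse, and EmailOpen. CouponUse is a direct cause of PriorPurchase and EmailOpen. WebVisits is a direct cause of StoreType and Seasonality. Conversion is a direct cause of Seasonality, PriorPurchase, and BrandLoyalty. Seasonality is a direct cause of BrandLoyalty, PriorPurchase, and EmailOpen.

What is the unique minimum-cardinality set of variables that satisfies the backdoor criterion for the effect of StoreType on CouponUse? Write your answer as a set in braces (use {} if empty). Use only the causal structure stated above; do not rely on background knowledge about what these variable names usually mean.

Variables eligible for adjustment (non-descendants of StoreType, excluding StoreType and CouponUse): {BrandLoyalty, Conversion, Seasonality, WebVisits}.
Backdoor paths from StoreType to CouponUse:
  P1: StoreType <- WebVisits -> Seasonality <- Conversion -> PriorPurchase <- CouponUse
  P2: StoreType <- WebVisits -> Seasonality -> BrandLoyalty <- Conversion -> PriorPurchase <- CouponUse
  P3: StoreType <- WebVisits -> Seasonality -> EmailOpen <- CouponUse
  P4: StoreType <- WebVisits -> Seasonality -> PriorPurchase <- CouponUse
Each backdoor path contains an unconditioned collider, so every path is already blocked with the empty conditioning set:
  P1: blocked at collider Seasonality (neither it nor any descendant is in the conditioning set).
  P2: blocked at collider BrandLoyalty (neither it nor any descendant is in the conditioning set).
  P3: blocked at collider EmailOpen (neither it nor any descendant is in the conditioning set).
  P4: blocked at collider PriorPurchase (neither it nor any descendant is in the conditioning set).
The empty set is therefore the unique smallest valid set.

{}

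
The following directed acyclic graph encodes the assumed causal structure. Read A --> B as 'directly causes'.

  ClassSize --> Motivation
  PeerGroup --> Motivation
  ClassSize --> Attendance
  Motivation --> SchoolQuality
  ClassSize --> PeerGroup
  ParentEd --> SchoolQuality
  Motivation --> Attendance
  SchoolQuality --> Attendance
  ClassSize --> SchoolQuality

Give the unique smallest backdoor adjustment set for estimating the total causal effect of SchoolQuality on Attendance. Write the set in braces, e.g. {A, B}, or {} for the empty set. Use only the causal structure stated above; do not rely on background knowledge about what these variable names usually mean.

Variables eligible for adjustment (non-descendants of SchoolQuality, excluding SchoolQuality and Attendance): {ClassSize, Motivation, ParentEd, PeerGroup}.
Backdoor paths from SchoolQuality to Attendance:
  P1: SchoolQuality <- ClassSize -> PeerGroup -> Motivation -> Attendance
  P2: SchoolQuality <- ClassSize -> Motivation -> Attendance
  P3: SchoolQuality <- ClassSize -> Attendance
  P4: SchoolQuality <- Motivation <- ClassSize -> Attendance
  P5: SchoolQuality <- Motivation <- PeerGroup <- ClassSize -> Attendance
  P6: SchoolQuality <- Motivation -> Attendance
The empty set is not sufficient: P1 (SchoolQuality <- ClassSize -> PeerGroup -> Motivation -> Attendance) has no collider blocking it and no conditioned non-collider, so it is open.
Try {ClassSize, Motivation}:
  P1: blocked at fork node ClassSize ∈ conditioning set.
  P2: blocked at fork node ClassSize ∈ conditioning set.
  P3: blocked at fork node ClassSize ∈ conditioning set.
  P4: blocked at chain node Motivation ∈ conditioning set.
  P5: blocked at chain node Motivation ∈ conditioning set.
  P6: blocked at fork node Motivation ∈ conditioning set.
{ClassSize, Motivation} contains no descendant of SchoolQuality and blocks every backdoor path.
Every element of {ClassSize, Motivation} is needed (dropping ClassSize leaves P3 open; dropping Motivation leaves P6 open), so no proper subset is valid.
Among all size-2 subsets of the eligible variables, only {ClassSize, Motivation} blocks every backdoor path, so it is the unique smallest valid adjustment set.

{ClassSize, Motivation}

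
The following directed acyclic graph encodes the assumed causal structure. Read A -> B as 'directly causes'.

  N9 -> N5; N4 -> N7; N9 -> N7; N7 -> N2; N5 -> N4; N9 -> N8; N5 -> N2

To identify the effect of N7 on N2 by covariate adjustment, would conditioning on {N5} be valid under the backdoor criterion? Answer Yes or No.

Backdoor paths from N7 to N2 (paths whose first edge points into N7):
  P1: N7 <- N9 -> N5 -> N2
  P2: N7 <- N4 <- N5 -> N2
Condition 1 (no descendant of N7 in the set): holds — descendants of N7 are {N2}; none are in {N5}.
Condition 2 (every backdoor path blocked by {N5}):
  P1: blocked at chain node N5 ∈ conditioning set.
  P2: blocked at fork node N5 ∈ conditioning set.
{N5} satisfies the backdoor criterion.

Yes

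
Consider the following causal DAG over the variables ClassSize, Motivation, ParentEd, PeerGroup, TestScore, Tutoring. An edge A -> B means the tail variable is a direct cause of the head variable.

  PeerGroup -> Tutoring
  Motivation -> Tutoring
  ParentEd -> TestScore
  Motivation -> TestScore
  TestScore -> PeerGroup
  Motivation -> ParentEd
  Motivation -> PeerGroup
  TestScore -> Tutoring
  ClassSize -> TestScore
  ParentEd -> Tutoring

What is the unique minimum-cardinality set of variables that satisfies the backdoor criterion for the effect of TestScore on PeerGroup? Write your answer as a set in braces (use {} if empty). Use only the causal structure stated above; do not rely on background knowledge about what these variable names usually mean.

{Motivation}

Variables eligible for adjustment (non-descendants of TestScore, excluding TestScore and PeerGroup): {ClassSize, Motivation, ParentEd}.
Backdoor paths from TestScore to PeerGroup:
  P1: TestScore <- Motivation -> ParentEd -> Tutoring <- PeerGroup
  P2: TestScore <- Motivation -> PeerGroup
  P3: TestScore <- Motivation -> Tutoring <- PeerGroup
  P4: TestScore <- ParentEd <- Motivation -> PeerGroup
  P5: TestScore <- ParentEd <- Motivation -> Tutoring <- PeerGroup
  P6: TestScore <- ParentEd -> Tutoring <- Motivation -> PeerGroup
  P7: TestScore <- ParentEd -> Tutoring <- PeerGroup
The empty set is not sufficient: P2 (TestScore <- Motivation -> PeerGroup) has no collider blocking it and no conditioned non-collider, so it is open.
Try {Motivation}:
  P1: blocked at fork node Motivation ∈ conditioning set.
  P2: blocked at fork node Motivation ∈ conditioning set.
  P3: blocked at fork node Motivation ∈ conditioning set.
  P4: blocked at fork node Motivation ∈ conditioning set.
  P5: blocked at fork node Motivation ∈ conditioning set.
  P6: blocked at collider Tutoring (neither it nor any descendant is in the conditioning set).
  P7: blocked at collider Tutoring (neither it nor any descendant is in the conditioning set).
{Motivation} contains no descendant of TestScore and blocks every backdoor path.
No other singleton works — e.g. {ParentEd} leaves P2 open — so {Motivation} is the unique smallest valid adjustment set.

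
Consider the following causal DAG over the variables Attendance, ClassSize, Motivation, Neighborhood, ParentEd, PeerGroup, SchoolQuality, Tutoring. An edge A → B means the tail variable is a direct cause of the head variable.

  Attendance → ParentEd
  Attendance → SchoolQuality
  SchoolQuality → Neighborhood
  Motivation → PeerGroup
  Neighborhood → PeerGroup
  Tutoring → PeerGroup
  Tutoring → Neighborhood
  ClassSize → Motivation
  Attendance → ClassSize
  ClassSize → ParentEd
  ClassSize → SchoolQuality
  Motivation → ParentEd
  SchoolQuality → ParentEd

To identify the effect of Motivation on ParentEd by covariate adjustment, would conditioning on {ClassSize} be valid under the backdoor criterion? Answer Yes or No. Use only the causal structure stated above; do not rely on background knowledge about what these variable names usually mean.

Yes

Backdoor paths from Motivation to ParentEd (paths whose first edge points into Motivation):
  P1: Motivation <- ClassSize <- Attendance -> SchoolQuality -> ParentEd
  P2: Motivation <- ClassSize <- Attendance -> ParentEd
  P3: Motivation <- ClassSize -> SchoolQuality <- Attendance -> ParentEd
  P4: Motivation <- ClassSize -> SchoolQuality -> ParentEd
  P5: Motivation <- ClassSize -> ParentEd
Condition 1 (no descendant of Motivation in the set): holds — descendants of Motivation are {ParentEd, PeerGroup}; none are in {ClassSize}.
Condition 2 (every backdoor path blocked by {ClassSize}):
  P1: blocked at chain node ClassSize ∈ conditioning set.
  P2: blocked at chain node ClassSize ∈ conditioning set.
  P3: blocked at fork node ClassSize ∈ conditioning set.
  P4: blocked at fork node ClassSize ∈ conditioning set.
  P5: blocked at fork node ClassSize ∈ conditioning set.
{ClassSize} satisfies the backdoor criterion.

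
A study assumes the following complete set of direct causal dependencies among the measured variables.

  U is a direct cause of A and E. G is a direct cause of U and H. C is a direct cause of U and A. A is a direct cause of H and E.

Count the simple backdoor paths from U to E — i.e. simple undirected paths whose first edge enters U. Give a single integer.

A backdoor path from U to E is any simple undirected path whose first edge points into U (i.e. leaves U via a parent).
Parents of U: {C, G}.
Enumerating:
  P1: U <- C -> A -> E
  P2: U <- G -> H <- A -> E
That exhausts the simple backdoor paths. Count: 2.

2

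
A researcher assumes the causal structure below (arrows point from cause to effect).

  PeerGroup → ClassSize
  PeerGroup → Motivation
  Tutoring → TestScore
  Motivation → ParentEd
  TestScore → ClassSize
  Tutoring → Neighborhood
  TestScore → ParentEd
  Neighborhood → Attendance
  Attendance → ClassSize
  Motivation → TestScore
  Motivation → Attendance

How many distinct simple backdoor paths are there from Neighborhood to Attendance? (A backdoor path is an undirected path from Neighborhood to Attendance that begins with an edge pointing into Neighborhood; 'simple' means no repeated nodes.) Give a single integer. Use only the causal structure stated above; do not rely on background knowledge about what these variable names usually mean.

A backdoor path from Neighborhood to Attendance is any simple undirected path whose first edge points into Neighborhood (i.e. leaves Neighborhood via a parent).
Parents of Neighborhood: {Tutoring}.
Enumerating:
  P1: Neighborhood <- Tutoring -> TestScore <- Motivation <- PeerGroup -> ClassSize <- Attendance
  P2: Neighborhood <- Tutoring -> TestScore <- Motivation -> Attendance
  P3: Neighborhood <- Tutoring -> TestScore -> ClassSize <- PeerGroup -> Motivation -> Attendance
  P4: Neighborhood <- Tutoring -> TestScore -> ClassSize <- Attendance
  P5: Neighborhood <- Tutoring -> TestScore -> ParentEd <- Motivation <- PeerGroup -> ClassSize <- Attendance
  P6: Neighborhood <- Tutoring -> TestScore -> ParentEd <- Motivation -> Attendance
That exhausts the simple backdoor paths. Count: 6.

6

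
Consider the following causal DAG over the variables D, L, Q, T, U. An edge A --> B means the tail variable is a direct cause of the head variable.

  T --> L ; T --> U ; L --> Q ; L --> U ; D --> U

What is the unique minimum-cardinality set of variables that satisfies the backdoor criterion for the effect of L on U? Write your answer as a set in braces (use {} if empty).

Variables eligible for adjustment (non-descendants of L, excluding L and U): {D, T}.
Backdoor paths from L to U:
  P1: L <- T -> U
The empty set is not sufficient: P1 (L <- T -> U) has no collider blocking it and no conditioned non-collider, so it is open.
Try {T}:
  P1: blocked at fork node T ∈ conditioning set.
{T} contains no descendant of L and blocks every backdoor path.
No other singleton works — e.g. {D} leaves P1 open — so {T} is the unique smallest valid adjustment set.

{T}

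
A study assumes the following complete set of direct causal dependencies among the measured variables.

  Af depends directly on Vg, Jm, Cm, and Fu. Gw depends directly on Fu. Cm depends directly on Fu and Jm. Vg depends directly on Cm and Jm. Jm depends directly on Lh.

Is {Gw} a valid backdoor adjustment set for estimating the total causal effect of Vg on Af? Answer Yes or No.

Backdoor paths from Vg to Af (paths whose first edge points into Vg):
  P1: Vg <- Jm -> Cm <- Fu -> Af
  P2: Vg <- Jm -> Cm -> Af
  P3: Vg <- Jm -> Af
  P4: Vg <- Cm <- Fu -> Af
  P5: Vg <- Cm <- Jm -> Af
  P6: Vg <- Cm -> Af
Condition 1 (no descendant of Vg in the set): holds — descendants of Vg are {Af}; none are in {Gw}.
Condition 2 (every backdoor path blocked by {Gw}):
  P1: blocked at collider Cm (neither it nor any descendant is in the conditioning set).
  P2: open — no interior node is in the conditioning set.
  P3: open — no interior node is in the conditioning set.
  P4: open — no interior node is in the conditioning set.
  P5: open — no interior node is in the conditioning set.
  P6: open — no interior node is in the conditioning set.
{Gw} does not satisfy the backdoor criterion.

No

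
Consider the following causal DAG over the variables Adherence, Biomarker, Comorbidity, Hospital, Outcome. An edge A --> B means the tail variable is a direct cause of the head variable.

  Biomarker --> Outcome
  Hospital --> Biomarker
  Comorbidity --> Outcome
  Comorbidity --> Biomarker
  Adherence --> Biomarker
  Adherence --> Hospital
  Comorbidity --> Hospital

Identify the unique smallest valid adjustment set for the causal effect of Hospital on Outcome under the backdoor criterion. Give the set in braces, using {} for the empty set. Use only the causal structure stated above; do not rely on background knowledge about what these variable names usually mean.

Variables eligible for adjustment (non-descendants of Hospital, excluding Hospital and Outcome): {Adherence, Comorbidity}.
Backdoor paths from Hospital to Outcome:
  P1: Hospital <- Adherence -> Biomarker <- Comorbidity -> Outcome
  P2: Hospital <- Adherence -> Biomarker -> Outcome
  P3: Hospital <- Comorbidity -> Biomarker -> Outcome
  P4: Hospital <- Comorbidity -> Outcome
The empty set is not sufficient: P2 (Hospital <- Adherence -> Biomarker -> Outcome) has no collider blocking it and no conditioned non-collider, so it is open.
Try {Adherence, Comorbidity}:
  P1: blocked at fork node Adherence ∈ conditioning set.
  P2: blocked at fork node Adherence ∈ conditioning set.
  P3: blocked at fork node Comorbidity ∈ conditioning set.
  P4: blocked at fork node Comorbidity ∈ conditioning set.
{Adherence, Comorbidity} contains no descendant of Hospital and blocks every backdoor path.
Every element of {Adherence, Comorbidity} is needed (dropping Adherence leaves P2 open; dropping Comorbidity leaves P3 open), so no proper subset is valid.
Among all size-2 subsets of the eligible variables, only {Adherence, Comorbidity} blocks every backdoor path, so it is the unique smallest valid adjustment set.

{Adherence, Comorbidity}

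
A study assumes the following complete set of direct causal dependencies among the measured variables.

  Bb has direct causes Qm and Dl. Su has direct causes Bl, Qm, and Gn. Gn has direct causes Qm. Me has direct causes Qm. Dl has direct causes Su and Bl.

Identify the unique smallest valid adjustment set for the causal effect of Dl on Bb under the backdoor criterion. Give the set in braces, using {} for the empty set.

{Qm}

Variables eligible for adjustment (non-descendants of Dl, excluding Dl and Bb): {Bl, Gn, Me, Qm, Su}.
Backdoor paths from Dl to Bb:
  P1: Dl <- Bl -> Su <- Qm -> Bb
  P2: Dl <- Bl -> Su <- Gn <- Qm -> Bb
  P3: Dl <- Su <- Qm -> Bb
  P4: Dl <- Su <- Gn <- Qm -> Bb
The empty set is not sufficient: P3 (Dl <- Su <- Qm -> Bb) has no collider blocking it and no conditioned non-collider, so it is open.
Try {Qm}:
  P1: blocked at collider Su (neither it nor any descendant is in the conditioning set).
  P2: blocked at collider Su (neither it nor any descendant is in the conditioning set).
  P3: blocked at fork node Qm ∈ conditioning set.
  P4: blocked at fork node Qm ∈ conditioning set.
{Qm} contains no descendant of Dl and blocks every backdoor path.
No other singleton works — e.g. {Bl} leaves P3 open — so {Qm} is the unique smallest valid adjustment set.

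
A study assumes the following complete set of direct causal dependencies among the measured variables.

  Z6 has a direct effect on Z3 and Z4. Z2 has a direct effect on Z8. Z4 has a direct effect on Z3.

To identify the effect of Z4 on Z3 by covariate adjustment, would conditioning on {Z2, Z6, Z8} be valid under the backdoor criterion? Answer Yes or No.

Yes

Backdoor paths from Z4 to Z3 (paths whose first edge points into Z4):
  P1: Z4 <- Z6 -> Z3
Condition 1 (no descendant of Z4 in the set): holds — descendants of Z4 are {Z3}; none are in {Z2, Z6, Z8}.
Condition 2 (every backdoor path blocked by {Z2, Z6, Z8}):
  P1: blocked at fork node Z6 ∈ conditioning set.
{Z2, Z6, Z8} satisfies the backdoor criterion.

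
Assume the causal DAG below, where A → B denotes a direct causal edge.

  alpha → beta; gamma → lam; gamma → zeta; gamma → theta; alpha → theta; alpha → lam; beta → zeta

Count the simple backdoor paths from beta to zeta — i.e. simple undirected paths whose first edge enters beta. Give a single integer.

2

A backdoor path from beta to zeta is any simple undirected path whose first edge points into beta (i.e. leaves beta via a parent).
Parents of beta: {alpha}.
Enumerating:
  P1: beta <- alpha -> theta <- gamma -> zeta
  P2: beta <- alpha -> lam <- gamma -> zeta
That exhausts the simple backdoor paths. Count: 2.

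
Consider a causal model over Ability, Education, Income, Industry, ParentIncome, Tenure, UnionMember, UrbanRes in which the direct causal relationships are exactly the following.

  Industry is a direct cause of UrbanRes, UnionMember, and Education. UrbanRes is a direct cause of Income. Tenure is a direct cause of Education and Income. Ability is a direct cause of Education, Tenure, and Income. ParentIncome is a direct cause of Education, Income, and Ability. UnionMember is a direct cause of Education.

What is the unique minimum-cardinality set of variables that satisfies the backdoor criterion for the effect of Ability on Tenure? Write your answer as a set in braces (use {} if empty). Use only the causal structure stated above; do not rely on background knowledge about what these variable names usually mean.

Variables eligible for adjustment (non-descendants of Ability, excluding Ability and Tenure): {Industry, ParentIncome, UnionMember, UrbanRes}.
Backdoor paths from Ability to Tenure:
  P1: Ability <- ParentIncome -> Income <- UrbanRes <- Industry -> UnionMember -> Education <- Tenure
  P2: Ability <- ParentIncome -> Income <- UrbanRes <- Industry -> Education <- Tenure
  P3: Ability <- ParentIncome -> Income <- Tenure
  P4: Ability <- ParentIncome -> Education <- Industry -> UrbanRes -> Income <- Tenure
  P5: Ability <- ParentIncome -> Education <- UnionMember <- Industry -> UrbanRes -> Income <- Tenure
  P6: Ability <- ParentIncome -> Education <- Tenure
Each backdoor path contains an unconditioned collider, so every path is already blocked with the empty conditioning set:
  P1: blocked at collider Income (neither it nor any descendant is in the conditioning set).
  P2: blocked at collider Income (neither it nor any descendant is in the conditioning set).
  P3: blocked at collider Income (neither it nor any descendant is in the conditioning set).
  P4: blocked at collider Education (neither it nor any descendant is in the conditioning set).
  P5: blocked at collider Education (neither it nor any descendant is in the conditioning set).
  P6: blocked at collider Education (neither it nor any descendant is in the conditioning set).
The empty set is therefore the unique smallest valid set.

{}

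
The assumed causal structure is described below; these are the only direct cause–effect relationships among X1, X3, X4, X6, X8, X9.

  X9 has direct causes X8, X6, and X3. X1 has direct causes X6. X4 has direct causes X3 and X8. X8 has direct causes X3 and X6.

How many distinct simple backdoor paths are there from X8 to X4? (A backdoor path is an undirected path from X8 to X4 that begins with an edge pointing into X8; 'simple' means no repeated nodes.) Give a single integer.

2

A backdoor path from X8 to X4 is any simple undirected path whose first edge points into X8 (i.e. leaves X8 via a parent).
Parents of X8: {X3, X6}.
Enumerating:
  P1: X8 <- X6 -> X9 <- X3 -> X4
  P2: X8 <- X3 -> X4
That exhausts the simple backdoor paths. Count: 2.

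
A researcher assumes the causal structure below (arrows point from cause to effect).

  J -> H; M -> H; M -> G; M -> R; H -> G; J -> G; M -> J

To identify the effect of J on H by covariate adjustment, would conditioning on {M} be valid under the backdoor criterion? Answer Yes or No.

Backdoor paths from J to H (paths whose first edge points into J):
  P1: J <- M -> H
  P2: J <- M -> G <- H
Condition 1 (no descendant of J in the set): holds — descendants of J are {G, H}; none are in {M}.
Condition 2 (every backdoor path blocked by {M}):
  P1: blocked at fork node M ∈ conditioning set.
  P2: blocked at fork node M ∈ conditioning set.
{M} satisfies the backdoor criterion.

Yes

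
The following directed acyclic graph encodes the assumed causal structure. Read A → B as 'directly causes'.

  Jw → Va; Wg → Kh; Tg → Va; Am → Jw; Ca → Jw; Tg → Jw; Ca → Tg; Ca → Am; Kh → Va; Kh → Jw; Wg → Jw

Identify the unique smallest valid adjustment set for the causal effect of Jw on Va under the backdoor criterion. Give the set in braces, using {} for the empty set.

{Kh, Tg}

Variables eligible for adjustment (non-descendants of Jw, excluding Jw and Va): {Am, Ca, Kh, Tg, Wg}.
Backdoor paths from Jw to Va:
  P1: Jw <- Wg -> Kh -> Va
  P2: Jw <- Ca -> Tg -> Va
  P3: Jw <- Tg -> Va
  P4: Jw <- Kh -> Va
  P5: Jw <- Am <- Ca -> Tg -> Va
The empty set is not sufficient: P1 (Jw <- Wg -> Kh -> Va) has no collider blocking it and no conditioned non-collider, so it is open.
Try {Kh, Tg}:
  P1: blocked at chain node Kh ∈ conditioning set.
  P2: blocked at chain node Tg ∈ conditioning set.
  P3: blocked at fork node Tg ∈ conditioning set.
  P4: blocked at fork node Kh ∈ conditioning set.
  P5: blocked at chain node Tg ∈ conditioning set.
{Kh, Tg} contains no descendant of Jw and blocks every backdoor path.
Every element of {Kh, Tg} is needed (dropping Kh leaves P1 open; dropping Tg leaves P2 open), so no proper subset is valid.
Among all size-2 subsets of the eligible variables, only {Kh, Tg} blocks every backdoor path, so it is the unique smallest valid adjustment set.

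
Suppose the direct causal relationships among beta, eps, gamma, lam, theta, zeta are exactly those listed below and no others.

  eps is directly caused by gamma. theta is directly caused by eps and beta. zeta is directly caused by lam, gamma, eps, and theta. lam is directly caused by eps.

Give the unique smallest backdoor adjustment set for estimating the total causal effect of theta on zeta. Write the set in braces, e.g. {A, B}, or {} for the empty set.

Variables eligible for adjustment (non-descendants of theta, excluding theta and zeta): {beta, eps, gamma, lam}.
Backdoor paths from theta to zeta:
  P1: theta <- eps <- gamma -> zeta
  P2: theta <- eps -> lam -> zeta
  P3: theta <- eps -> zeta
The empty set is not sufficient: P1 (theta <- eps <- gamma -> zeta) has no collider blocking it and no conditioned non-collider, so it is open.
Try {eps}:
  P1: blocked at chain node eps ∈ conditioning set.
  P2: blocked at fork node eps ∈ conditioning set.
  P3: blocked at fork node eps ∈ conditioning set.
{eps} contains no descendant of theta and blocks every backdoor path.
No other singleton works — e.g. {beta} leaves P1 open — so {eps} is the unique smallest valid adjustment set.

{eps}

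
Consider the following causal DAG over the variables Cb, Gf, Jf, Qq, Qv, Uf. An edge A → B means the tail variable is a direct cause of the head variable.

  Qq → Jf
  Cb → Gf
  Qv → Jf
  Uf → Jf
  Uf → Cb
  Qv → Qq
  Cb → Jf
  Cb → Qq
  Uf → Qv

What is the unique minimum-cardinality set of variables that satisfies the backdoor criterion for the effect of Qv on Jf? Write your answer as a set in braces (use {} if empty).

{Uf}

Variables eligible for adjustment (non-descendants of Qv, excluding Qv and Jf): {Cb, Gf, Uf}.
Backdoor paths from Qv to Jf:
  P1: Qv <- Uf -> Cb -> Qq -> Jf
  P2: Qv <- Uf -> Cb -> Jf
  P3: Qv <- Uf -> Jf
The empty set is not sufficient: P1 (Qv <- Uf -> Cb -> Qq -> Jf) has no collider blocking it and no conditioned non-collider, so it is open.
Try {Uf}:
  P1: blocked at fork node Uf ∈ conditioning set.
  P2: blocked at fork node Uf ∈ conditioning set.
  P3: blocked at fork node Uf ∈ conditioning set.
{Uf} contains no descendant of Qv and blocks every backdoor path.
No other singleton works — e.g. {Cb} leaves P3 open — so {Uf} is the unique smallest valid adjustment set.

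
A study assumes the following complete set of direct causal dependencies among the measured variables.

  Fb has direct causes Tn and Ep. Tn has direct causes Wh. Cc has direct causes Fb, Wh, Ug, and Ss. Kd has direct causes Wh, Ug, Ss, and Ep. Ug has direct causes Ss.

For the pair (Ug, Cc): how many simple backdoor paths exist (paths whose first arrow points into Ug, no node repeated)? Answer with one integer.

5

A backdoor path from Ug to Cc is any simple undirected path whose first edge points into Ug (i.e. leaves Ug via a parent).
Parents of Ug: {Ss}.
Enumerating:
  P1: Ug <- Ss -> Cc
  P2: Ug <- Ss -> Kd <- Ep -> Fb <- Tn <- Wh -> Cc
  P3: Ug <- Ss -> Kd <- Ep -> Fb -> Cc
  P4: Ug <- Ss -> Kd <- Wh -> Tn -> Fb -> Cc
  P5: Ug <- Ss -> Kd <- Wh -> Cc
That exhausts the simple backdoor paths. Count: 5.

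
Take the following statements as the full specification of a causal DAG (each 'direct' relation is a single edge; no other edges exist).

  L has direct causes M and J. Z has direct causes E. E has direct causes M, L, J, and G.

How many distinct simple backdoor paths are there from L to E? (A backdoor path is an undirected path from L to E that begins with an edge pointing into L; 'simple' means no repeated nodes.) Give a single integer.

2

A backdoor path from L to E is any simple undirected path whose first edge points into L (i.e. leaves L via a parent).
Parents of L: {J, M}.
Enumerating:
  P1: L <- M -> E
  P2: L <- J -> E
That exhausts the simple backdoor paths. Count: 2.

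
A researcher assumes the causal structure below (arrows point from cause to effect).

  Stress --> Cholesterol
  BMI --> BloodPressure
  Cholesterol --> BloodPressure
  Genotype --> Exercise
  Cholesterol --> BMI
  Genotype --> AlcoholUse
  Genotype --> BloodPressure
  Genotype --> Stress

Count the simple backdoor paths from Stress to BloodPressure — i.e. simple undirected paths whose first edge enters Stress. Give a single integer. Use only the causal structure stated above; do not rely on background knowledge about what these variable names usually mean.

1

A backdoor path from Stress to BloodPressure is any simple undirected path whose first edge points into Stress (i.e. leaves Stress via a parent).
Parents of Stress: {Genotype}.
Enumerating:
  P1: Stress <- Genotype -> BloodPressure
That exhausts the simple backdoor paths. Count: 1.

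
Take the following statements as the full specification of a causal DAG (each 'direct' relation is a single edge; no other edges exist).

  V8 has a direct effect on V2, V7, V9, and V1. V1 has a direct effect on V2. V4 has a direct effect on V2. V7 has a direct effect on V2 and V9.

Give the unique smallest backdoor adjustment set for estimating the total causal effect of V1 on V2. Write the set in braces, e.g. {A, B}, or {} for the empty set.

Variables eligible for adjustment (non-descendants of V1, excluding V1 and V2): {V4, V7, V8, V9}.
Backdoor paths from V1 to V2:
  P1: V1 <- V8 -> V7 -> V2
  P2: V1 <- V8 -> V9 <- V7 -> V2
  P3: V1 <- V8 -> V2
The empty set is not sufficient: P1 (V1 <- V8 -> V7 -> V2) has no collider blocking it and no conditioned non-collider, so it is open.
Try {V8}:
  P1: blocked at fork node V8 ∈ conditioning set.
  P2: blocked at fork node V8 ∈ conditioning set.
  P3: blocked at fork node V8 ∈ conditioning set.
{V8} contains no descendant of V1 and blocks every backdoor path.
No other singleton works — e.g. {V4} leaves P1 open — so {V8} is the unique smallest valid adjustment set.

{V8}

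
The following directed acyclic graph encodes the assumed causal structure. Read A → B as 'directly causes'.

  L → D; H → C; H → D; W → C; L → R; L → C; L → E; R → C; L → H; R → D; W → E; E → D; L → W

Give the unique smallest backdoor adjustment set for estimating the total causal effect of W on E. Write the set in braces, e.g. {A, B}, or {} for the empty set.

{L}

Variables eligible for adjustment (non-descendants of W, excluding W and E): {H, L, R}.
Backdoor paths from W to E:
  P1: W <- L -> H -> C <- R -> D <- E
  P2: W <- L -> H -> D <- E
  P3: W <- L -> E
  P4: W <- L -> R -> C <- H -> D <- E
  P5: W <- L -> R -> D <- E
  P6: W <- L -> C <- H -> D <- E
  P7: W <- L -> C <- R -> D <- E
  P8: W <- L -> D <- E
The empty set is not sufficient: P3 (W <- L -> E) has no collider blocking it and no conditioned non-collider, so it is open.
Try {L}:
  P1: blocked at fork node L ∈ conditioning set.
  P2: blocked at fork node L ∈ conditioning set.
  P3: blocked at fork node L ∈ conditioning set.
  P4: blocked at fork node L ∈ conditioning set.
  P5: blocked at fork node L ∈ conditioning set.
  P6: blocked at fork node L ∈ conditioning set.
  P7: blocked at fork node L ∈ conditioning set.
  P8: blocked at fork node L ∈ conditioning set.
{L} contains no descendant of W and blocks every backdoor path.
No other singleton works — e.g. {H} leaves P3 open — so {L} is the unique smallest valid adjustment set.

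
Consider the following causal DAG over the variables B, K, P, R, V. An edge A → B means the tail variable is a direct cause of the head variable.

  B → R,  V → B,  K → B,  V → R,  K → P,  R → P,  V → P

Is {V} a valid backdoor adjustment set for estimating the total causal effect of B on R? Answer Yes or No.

Backdoor paths from B to R (paths whose first edge points into B):
  P1: B <- K -> P <- V -> R
  P2: B <- K -> P <- R
  P3: B <- V -> R
  P4: B <- V -> P <- R
Condition 1 (no descendant of B in the set): holds — descendants of B are {P, R}; none are in {V}.
Condition 2 (every backdoor path blocked by {V}):
  P1: blocked at collider P (neither it nor any descendant is in the conditioning set).
  P2: blocked at collider P (neither it nor any descendant is in the conditioning set).
  P3: blocked at fork node V ∈ conditioning set.
  P4: blocked at fork node V ∈ conditioning set.
{V} satisfies the backdoor criterion.

Yes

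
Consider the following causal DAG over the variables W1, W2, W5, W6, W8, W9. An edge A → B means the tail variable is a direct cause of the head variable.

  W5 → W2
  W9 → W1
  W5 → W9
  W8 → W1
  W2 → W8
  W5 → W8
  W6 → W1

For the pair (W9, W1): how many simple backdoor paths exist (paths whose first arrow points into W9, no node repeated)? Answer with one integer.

2

A backdoor path from W9 to W1 is any simple undirected path whose first edge points into W9 (i.e. leaves W9 via a parent).
Parents of W9: {W5}.
Enumerating:
  P1: W9 <- W5 -> W2 -> W8 -> W1
  P2: W9 <- W5 -> W8 -> W1
That exhausts the simple backdoor paths. Count: 2.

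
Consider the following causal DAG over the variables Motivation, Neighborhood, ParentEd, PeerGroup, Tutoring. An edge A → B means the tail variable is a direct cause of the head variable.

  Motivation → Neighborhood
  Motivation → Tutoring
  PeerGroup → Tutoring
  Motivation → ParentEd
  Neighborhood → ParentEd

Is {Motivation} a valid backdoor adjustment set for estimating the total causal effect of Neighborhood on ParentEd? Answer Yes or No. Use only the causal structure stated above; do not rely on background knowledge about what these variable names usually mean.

Backdoor paths from Neighborhood to ParentEd (paths whose first edge points into Neighborhood):
  P1: Neighborhood <- Motivation -> ParentEd
Condition 1 (no descendant of Neighborhood in the set): holds — descendants of Neighborhood are {ParentEd}; none are in {Motivation}.
Condition 2 (every backdoor path blocked by {Motivation}):
  P1: blocked at fork node Motivation ∈ conditioning set.
{Motivation} satisfies the backdoor criterion.

Yes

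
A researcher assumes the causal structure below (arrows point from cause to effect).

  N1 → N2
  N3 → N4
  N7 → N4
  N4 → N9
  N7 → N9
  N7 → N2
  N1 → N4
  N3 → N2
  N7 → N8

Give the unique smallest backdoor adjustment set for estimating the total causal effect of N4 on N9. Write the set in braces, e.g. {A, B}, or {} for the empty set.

{N7}

Variables eligible for adjustment (non-descendants of N4, excluding N4 and N9): {N1, N2, N3, N7, N8}.
Backdoor paths from N4 to N9:
  P1: N4 <- N1 -> N2 <- N7 -> N9
  P2: N4 <- N3 -> N2 <- N7 -> N9
  P3: N4 <- N7 -> N9
The empty set is not sufficient: P3 (N4 <- N7 -> N9) has no collider blocking it and no conditioned non-collider, so it is open.
Try {N7}:
  P1: blocked at collider N2 (neither it nor any descendant is in the conditioning set).
  P2: blocked at collider N2 (neither it nor any descendant is in the conditioning set).
  P3: blocked at fork node N7 ∈ conditioning set.
{N7} contains no descendant of N4 and blocks every backdoor path.
No other singleton works — e.g. {N1} leaves P3 open — so {N7} is the unique smallest valid adjustment set.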